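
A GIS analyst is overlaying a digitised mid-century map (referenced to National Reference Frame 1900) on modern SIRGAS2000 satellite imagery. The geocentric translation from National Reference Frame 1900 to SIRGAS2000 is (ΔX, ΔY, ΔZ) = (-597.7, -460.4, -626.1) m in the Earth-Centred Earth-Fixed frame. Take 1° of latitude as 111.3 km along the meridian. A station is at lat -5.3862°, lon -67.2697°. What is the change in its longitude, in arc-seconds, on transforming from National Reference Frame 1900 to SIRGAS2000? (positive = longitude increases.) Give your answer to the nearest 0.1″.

Δλ = -23.7″

sin φ = -0.093869, cos φ = 0.995585, sin λ = -0.922334, cos λ = 0.386394.
East component: ΔE = −sin λ·ΔX + cos λ·ΔY = −(-0.922334)(-597.7) + (0.386394)(-460.4) = -729.17 m.
1° of latitude spans 111300 m; at latitude φ, 1° of longitude spans that × cos φ = 110808.6 m, so Δλ = -729.17 / 110808.6 × 3600 = -23.690″.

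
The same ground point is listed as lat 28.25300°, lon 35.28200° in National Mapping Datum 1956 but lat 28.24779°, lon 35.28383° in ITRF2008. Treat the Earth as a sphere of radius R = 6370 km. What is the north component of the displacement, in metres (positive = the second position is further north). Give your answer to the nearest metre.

ΔN = -579 m

Δφ = 28.24779° − 28.25300° = -0.00521°; Δλ = 35.28383° − 35.28200° = +0.00183°.
1° along a meridian = πR/180 = 111177 m.
ΔN = Δφ × 111177 = -579.2 m; ΔE = Δλ × 111177 × cos(28.25300°) = +0.00183 × 111177 × 0.880866 = 179.2 m.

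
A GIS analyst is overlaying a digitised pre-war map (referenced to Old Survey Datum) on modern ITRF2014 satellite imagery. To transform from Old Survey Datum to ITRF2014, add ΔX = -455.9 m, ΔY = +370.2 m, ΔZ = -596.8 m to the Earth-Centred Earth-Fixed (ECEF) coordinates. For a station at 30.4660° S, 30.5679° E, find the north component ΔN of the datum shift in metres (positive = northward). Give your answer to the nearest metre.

ΔN = -618 m

At φ = -30.4660°, λ = 30.5679°: sin φ = -0.507027, cos φ = 0.861930, sin λ = 0.508559, cos λ = 0.861027.
ΔN = −sin φ cos λ·ΔX − sin φ sin λ·ΔY + cos φ·ΔZ = −(-0.507027)(0.861027)(-455.9) − (-0.507027)(0.508559)(370.2) + (0.861930)(-596.8) = -617.97 m.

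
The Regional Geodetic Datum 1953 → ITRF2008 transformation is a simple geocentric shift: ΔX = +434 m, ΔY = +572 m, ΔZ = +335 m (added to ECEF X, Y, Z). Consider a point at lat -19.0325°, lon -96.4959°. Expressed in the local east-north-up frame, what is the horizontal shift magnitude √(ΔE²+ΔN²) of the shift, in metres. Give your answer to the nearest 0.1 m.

The local east axis at (φ, λ) is (−sin λ, cos λ, 0), so ΔE = −sin(-96.4959°)·434 + cos(-96.4959°)·572 = 366.50 m.
The local north axis is (−sin φ cos λ, −sin φ sin λ, cos φ), giving ΔN = -16.012 − 185.334 + 316.687 = 115.34 m.
Horizontal magnitude = √(ΔE² + ΔN²) = √(366.50² + 115.34²) = 384.22 m.

384.2 m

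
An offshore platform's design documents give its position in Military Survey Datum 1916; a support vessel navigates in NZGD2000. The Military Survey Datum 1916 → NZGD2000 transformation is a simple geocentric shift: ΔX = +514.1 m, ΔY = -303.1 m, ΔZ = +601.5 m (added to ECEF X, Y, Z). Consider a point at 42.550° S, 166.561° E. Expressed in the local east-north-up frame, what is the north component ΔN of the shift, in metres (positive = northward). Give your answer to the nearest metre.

At φ = -42.550°, λ = 166.561°: sin φ = -0.676233, cos φ = 0.736687, sin λ = 0.232410, cos λ = -0.972618.
ΔN = −sin φ cos λ·ΔX − sin φ sin λ·ΔY + cos φ·ΔZ = −(-0.676233)(-0.972618)(514.1) − (-0.676233)(0.232410)(-303.1) + (0.736687)(601.5) = 57.35 m.

ΔN = 57 m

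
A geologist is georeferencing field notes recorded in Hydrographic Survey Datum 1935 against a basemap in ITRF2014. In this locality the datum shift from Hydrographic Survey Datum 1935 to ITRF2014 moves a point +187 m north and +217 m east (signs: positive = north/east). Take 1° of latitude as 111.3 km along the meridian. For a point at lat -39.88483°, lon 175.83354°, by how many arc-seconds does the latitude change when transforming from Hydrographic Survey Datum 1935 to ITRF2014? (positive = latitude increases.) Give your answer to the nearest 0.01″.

1° of latitude = 111.3 km, so Δφ = 187.0 / 111300 = 0.0016801° = 6.049″.

Δφ = 6.05″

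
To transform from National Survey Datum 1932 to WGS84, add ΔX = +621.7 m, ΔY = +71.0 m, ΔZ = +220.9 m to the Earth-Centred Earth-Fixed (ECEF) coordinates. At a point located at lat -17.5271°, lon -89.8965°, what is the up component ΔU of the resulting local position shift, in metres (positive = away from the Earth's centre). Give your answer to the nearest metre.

At φ = -17.5271°, λ = -89.8965°: sin φ = -0.301157, cos φ = 0.953575, sin λ = -0.999998, cos λ = 0.001806.
ΔU = cos φ cos λ·ΔX + cos φ sin λ·ΔY + sin φ·ΔZ = (0.953575)(0.001806)(621.7) + (0.953575)(-0.999998)(71.0) + (-0.301157)(220.9) = -133.16 m.

ΔU = -133 m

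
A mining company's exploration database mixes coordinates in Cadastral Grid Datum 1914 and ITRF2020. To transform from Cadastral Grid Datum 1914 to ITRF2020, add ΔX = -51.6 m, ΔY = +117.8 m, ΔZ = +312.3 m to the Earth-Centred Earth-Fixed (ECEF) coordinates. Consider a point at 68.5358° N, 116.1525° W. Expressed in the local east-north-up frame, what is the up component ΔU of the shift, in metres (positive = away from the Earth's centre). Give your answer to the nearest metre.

At φ = 68.5358°, λ = -116.1525°: sin φ = 0.930646, cos φ = 0.365920, sin λ = -0.897624, cos λ = -0.440762.
ΔU = cos φ cos λ·ΔX + cos φ sin λ·ΔY + sin φ·ΔZ = (0.365920)(-0.440762)(-51.6) + (0.365920)(-0.897624)(117.8) + (0.930646)(312.3) = 260.27 m.

ΔU = 260 m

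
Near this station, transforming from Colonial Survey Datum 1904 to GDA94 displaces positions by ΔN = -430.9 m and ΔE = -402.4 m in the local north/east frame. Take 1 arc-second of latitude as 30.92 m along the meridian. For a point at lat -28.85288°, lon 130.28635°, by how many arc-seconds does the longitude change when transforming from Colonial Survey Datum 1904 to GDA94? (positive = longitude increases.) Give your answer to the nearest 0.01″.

Δλ = -14.86″

At latitude -28.85288°, cos φ = 0.875862.
1″ of longitude at this latitude = 30.92 × cos φ = 27.0816 m, so Δλ = -402.4 / 27.0816 = -14.859″.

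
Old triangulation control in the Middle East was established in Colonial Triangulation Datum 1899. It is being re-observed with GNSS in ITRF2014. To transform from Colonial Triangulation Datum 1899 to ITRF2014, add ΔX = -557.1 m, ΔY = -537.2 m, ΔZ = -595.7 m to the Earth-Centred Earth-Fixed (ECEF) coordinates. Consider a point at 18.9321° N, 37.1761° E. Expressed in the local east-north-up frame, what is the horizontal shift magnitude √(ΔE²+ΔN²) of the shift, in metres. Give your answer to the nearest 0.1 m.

327.2 m

The local east axis at (φ, λ) is (−sin λ, cos λ, 0), so ΔE = −sin(37.1761°)·(-557.1) + cos(37.1761°)·(-537.2) = -91.39 m.
The local north axis is (−sin φ cos λ, −sin φ sin λ, cos φ), giving ΔN = 144.018 + 105.320 − 563.475 = -314.14 m.
Horizontal magnitude = √(ΔE² + ΔN²) = √((-91.39)² + (-314.14)²) = 327.16 m.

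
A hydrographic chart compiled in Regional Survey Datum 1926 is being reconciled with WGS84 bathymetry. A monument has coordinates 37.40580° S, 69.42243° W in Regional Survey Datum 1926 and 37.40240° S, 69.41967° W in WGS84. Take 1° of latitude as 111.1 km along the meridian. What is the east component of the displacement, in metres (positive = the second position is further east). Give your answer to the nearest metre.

ΔE = 244 m

Δφ = -37.40240° − -37.40580° = +0.00340°; Δλ = -69.41967° − -69.42243° = +0.00276°.
ΔN = Δφ × 111100 = 377.7 m; ΔE = Δλ × 111100 × cos(-37.40580°) = +0.00276 × 111100 × 0.794353 = 243.6 m.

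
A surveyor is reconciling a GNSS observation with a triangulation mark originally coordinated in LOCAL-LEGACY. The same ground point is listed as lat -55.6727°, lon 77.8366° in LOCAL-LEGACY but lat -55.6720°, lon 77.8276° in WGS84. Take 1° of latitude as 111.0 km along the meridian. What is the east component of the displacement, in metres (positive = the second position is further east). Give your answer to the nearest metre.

ΔE = -563 m

Δφ = -55.6720° − -55.6727° = +0.0007°; Δλ = 77.8276° − 77.8366° = -0.0090°.
ΔN = Δφ × 111000 = 77.7 m; ΔE = Δλ × 111000 × cos(-55.6727°) = -0.0090 × 111000 × 0.563920 = -563.4 m.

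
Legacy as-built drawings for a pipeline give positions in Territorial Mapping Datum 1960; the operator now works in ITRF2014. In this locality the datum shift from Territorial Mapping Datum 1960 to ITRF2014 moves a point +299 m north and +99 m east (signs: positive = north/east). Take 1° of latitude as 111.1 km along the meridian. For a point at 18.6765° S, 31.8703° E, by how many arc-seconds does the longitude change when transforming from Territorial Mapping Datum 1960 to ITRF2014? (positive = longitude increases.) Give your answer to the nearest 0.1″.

Δλ = 3.4″

At latitude -18.6765°, cos φ = 0.947342.
1° of longitude at this latitude = 111.1 × cos φ = 105.25 km, so Δλ = 99.0 / 105249.7 = 0.0009406° = 3.386″.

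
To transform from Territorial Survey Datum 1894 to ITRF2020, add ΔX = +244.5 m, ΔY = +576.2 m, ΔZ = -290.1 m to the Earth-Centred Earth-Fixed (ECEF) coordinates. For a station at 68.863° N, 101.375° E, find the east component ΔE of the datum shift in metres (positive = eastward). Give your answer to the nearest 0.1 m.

ΔE = -353.3 m

At φ = 68.863°, λ = 101.375°: sin φ = 0.932721, cos φ = 0.360599, sin λ = 0.980357, cos λ = -0.197230.
ΔE = −sin λ·ΔX + cos λ·ΔY = −(0.980357)·(244.5) + (-0.197230)·(576.2) = -353.34 m.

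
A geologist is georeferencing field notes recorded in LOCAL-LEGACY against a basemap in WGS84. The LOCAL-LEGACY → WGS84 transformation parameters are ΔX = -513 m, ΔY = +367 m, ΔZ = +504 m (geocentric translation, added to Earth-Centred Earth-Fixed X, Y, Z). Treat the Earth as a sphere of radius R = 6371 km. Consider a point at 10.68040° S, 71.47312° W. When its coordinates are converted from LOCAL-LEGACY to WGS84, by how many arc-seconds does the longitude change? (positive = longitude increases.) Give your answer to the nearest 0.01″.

sin φ = -0.185330, cos φ = 0.982676, sin λ = -0.948175, cos λ = 0.317750.
East component: ΔE = −sin λ·ΔX + cos λ·ΔY = −(-0.948175)(-513) + (0.317750)(367) = -369.80 m.
1° of latitude spans πR/180 = 111195 m; at latitude φ, 1° of longitude spans that × cos φ = 109268.6 m, so Δλ = -369.80 / 109268.6 × 3600 = -12.184″.

Δλ = -12.18″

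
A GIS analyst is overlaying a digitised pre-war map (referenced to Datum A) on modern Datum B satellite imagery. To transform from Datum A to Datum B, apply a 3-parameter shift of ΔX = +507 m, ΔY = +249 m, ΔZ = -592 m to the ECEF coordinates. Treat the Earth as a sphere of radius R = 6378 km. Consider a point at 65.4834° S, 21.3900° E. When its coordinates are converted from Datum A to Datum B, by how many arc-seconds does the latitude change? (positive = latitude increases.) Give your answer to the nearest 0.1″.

sin φ = -0.909841, cos φ = 0.414957, sin λ = 0.364714, cos λ = 0.931119.
North component: ΔN = −sin φ cos λ·ΔX − sin φ sin λ·ΔY + cos φ·ΔZ = −(-0.909841)(0.931119)(507) − (-0.909841)(0.364714)(249) + (0.414957)(-592) = 266.49 m.
1° of latitude spans πR/180 = 111317 m, so Δφ = 266.49 / 111317 × 3600 = 8.618″.

Δφ = 8.6″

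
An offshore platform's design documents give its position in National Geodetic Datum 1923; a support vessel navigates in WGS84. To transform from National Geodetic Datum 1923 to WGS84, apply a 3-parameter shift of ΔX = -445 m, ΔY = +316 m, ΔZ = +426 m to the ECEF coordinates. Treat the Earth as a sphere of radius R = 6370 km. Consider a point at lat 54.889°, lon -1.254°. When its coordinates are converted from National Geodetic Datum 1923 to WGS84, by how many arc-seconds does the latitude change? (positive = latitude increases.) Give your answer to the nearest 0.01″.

sin φ = 0.818039, cos φ = 0.575162, sin λ = -0.021885, cos λ = 0.999761.
North component: ΔN = −sin φ cos λ·ΔX − sin φ sin λ·ΔY + cos φ·ΔZ = −(0.818039)(0.999761)(-445) − (0.818039)(-0.021885)(316) + (0.575162)(426) = 614.62 m.
1° of latitude spans πR/180 = 111177 m, so Δφ = 614.62 / 111177 × 3600 = 19.902″.

Δφ = 19.90″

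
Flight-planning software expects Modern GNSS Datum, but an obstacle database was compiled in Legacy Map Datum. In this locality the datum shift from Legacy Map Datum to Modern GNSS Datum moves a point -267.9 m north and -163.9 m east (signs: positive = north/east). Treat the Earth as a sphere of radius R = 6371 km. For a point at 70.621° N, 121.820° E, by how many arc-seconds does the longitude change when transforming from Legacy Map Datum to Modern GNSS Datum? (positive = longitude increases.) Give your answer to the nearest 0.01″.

Δλ = -15.99″

At latitude 70.621°, cos φ = 0.331815.
One radian of longitude at latitude φ spans R cos φ, so Δλ = ΔE / (R cos φ) = -163.9 / (6371000 × 0.331815) = -7.7531e-05 rad = -15.992″.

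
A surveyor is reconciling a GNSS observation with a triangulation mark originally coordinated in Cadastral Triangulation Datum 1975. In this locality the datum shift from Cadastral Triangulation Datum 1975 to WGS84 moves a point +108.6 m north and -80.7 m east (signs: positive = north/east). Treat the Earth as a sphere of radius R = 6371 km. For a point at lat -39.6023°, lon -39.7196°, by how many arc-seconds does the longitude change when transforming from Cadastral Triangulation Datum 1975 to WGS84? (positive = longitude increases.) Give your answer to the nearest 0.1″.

Δλ = -3.4″

At latitude -39.6023°, cos φ = 0.770488.
One radian of longitude at latitude φ spans R cos φ, so Δλ = ΔE / (R cos φ) = -80.7 / (6371000 × 0.770488) = -1.6440e-05 rad = -3.391″.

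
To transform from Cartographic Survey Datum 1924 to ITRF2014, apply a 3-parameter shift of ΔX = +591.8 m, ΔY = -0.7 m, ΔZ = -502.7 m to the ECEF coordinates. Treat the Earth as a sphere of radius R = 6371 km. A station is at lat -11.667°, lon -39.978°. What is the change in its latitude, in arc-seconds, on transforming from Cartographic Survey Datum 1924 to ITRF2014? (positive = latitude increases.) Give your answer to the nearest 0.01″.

sin φ = -0.202223, cos φ = 0.979339, sin λ = -0.642493, cos λ = 0.766291.
North component: ΔN = −sin φ cos λ·ΔX − sin φ sin λ·ΔY + cos φ·ΔZ = −(-0.202223)(0.766291)(591.8) − (-0.202223)(-0.642493)(-0.7) + (0.979339)(-502.7) = -400.52 m.
1° of latitude spans πR/180 = 111195 m, so Δφ = -400.52 / 111195 × 3600 = -12.967″.

Δφ = -12.97″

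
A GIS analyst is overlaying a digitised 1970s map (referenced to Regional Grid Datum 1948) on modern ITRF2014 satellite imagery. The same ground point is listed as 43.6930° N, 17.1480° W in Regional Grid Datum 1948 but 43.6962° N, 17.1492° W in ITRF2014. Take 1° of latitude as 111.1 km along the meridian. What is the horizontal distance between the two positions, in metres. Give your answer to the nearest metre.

Δφ = 43.6962° − 43.6930° = +0.0032°; Δλ = -17.1492° − -17.1480° = -0.0012°.
ΔN = Δφ × 111100 = 355.5 m; ΔE = Δλ × 111100 × cos(43.6930°) = -0.0012 × 111100 × 0.723052 = -96.4 m.
Distance = √(ΔE² + ΔN²) = √((-96.4)² + 355.5²) = 368.4 m.

368 m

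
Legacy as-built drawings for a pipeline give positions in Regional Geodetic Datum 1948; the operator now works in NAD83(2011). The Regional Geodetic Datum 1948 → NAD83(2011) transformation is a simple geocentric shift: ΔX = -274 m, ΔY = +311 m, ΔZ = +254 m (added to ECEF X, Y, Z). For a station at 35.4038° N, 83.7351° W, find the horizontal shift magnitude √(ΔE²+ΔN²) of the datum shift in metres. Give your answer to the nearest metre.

The local east axis at (φ, λ) is (−sin λ, cos λ, 0), so ΔE = −sin(-83.7351°)·(-274) + cos(-83.7351°)·311 = -238.43 m.
The local north axis is (−sin φ cos λ, −sin φ sin λ, cos φ), giving ΔN = 17.322 + 179.097 + 207.033 = 403.45 m.
Horizontal magnitude = √(ΔE² + ΔN²) = √((-238.43)² + 403.45²) = 468.64 m.

469 m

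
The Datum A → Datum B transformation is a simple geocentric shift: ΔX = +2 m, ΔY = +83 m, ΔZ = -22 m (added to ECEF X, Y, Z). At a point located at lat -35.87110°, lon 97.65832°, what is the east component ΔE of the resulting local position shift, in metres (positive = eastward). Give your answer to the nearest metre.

ΔE = -13 m

The local east axis at (φ, λ) is (−sin λ, cos λ, 0), so ΔE = −sin(97.65832°)·2 + cos(97.65832°)·83 = -13.04 m.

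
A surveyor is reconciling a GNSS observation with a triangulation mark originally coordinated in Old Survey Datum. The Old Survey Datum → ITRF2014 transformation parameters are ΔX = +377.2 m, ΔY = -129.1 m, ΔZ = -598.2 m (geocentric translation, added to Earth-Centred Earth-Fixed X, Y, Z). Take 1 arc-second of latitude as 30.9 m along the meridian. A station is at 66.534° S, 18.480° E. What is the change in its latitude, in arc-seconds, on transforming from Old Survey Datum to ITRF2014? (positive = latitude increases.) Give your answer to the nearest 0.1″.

Δφ = 1.7″

sin φ = -0.917297, cos φ = 0.398205, sin λ = 0.316974, cos λ = 0.948434.
North component: ΔN = −sin φ cos λ·ΔX − sin φ sin λ·ΔY + cos φ·ΔZ = −(-0.917297)(0.948434)(377.2) − (-0.917297)(0.316974)(-129.1) + (0.398205)(-598.2) = 52.42 m.
1° of latitude spans 3600 × 30.90 = 111240 m, so Δφ = 52.42 / 111240 × 3600 = 1.696″.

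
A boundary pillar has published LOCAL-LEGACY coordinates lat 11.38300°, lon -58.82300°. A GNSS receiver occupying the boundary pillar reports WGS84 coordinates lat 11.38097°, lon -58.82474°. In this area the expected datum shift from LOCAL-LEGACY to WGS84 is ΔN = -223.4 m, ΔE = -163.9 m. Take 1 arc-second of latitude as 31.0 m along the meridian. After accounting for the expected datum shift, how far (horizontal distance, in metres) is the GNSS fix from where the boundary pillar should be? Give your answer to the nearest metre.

Observed coordinate differences: Δφ = -0.00203°, Δλ = -0.00174°.
Converting to metres (1° lat = 111600 m, cos φ = 0.980330): observed ΔN = -226.5 m, observed ΔE = -190.4 m.
Subtracting the expected shift leaves a residual of -226.5 − (-223.4) = -3.1 m north and -190.4 − (-163.9) = -26.5 m east.
Residual distance = √((-3.1)² + (-26.5)²) = 26.7 m.

27 m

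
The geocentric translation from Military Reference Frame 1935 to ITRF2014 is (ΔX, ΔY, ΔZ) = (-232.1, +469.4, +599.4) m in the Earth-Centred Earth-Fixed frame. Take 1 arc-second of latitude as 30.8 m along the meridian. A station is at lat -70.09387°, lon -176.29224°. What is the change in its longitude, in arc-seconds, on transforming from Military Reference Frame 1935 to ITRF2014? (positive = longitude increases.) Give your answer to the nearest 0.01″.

sin φ = -0.940252, cos φ = 0.340480, sin λ = -0.064667, cos λ = -0.997907.
East component: ΔE = −sin λ·ΔX + cos λ·ΔY = −(-0.064667)(-232.1) + (-0.997907)(469.4) = -483.43 m.
1° of latitude spans 3600 × 30.80 = 110880 m; at latitude φ, 1° of longitude spans that × cos φ = 37752.4 m, so Δλ = -483.43 / 37752.4 × 3600 = -46.099″.

Δλ = -46.10″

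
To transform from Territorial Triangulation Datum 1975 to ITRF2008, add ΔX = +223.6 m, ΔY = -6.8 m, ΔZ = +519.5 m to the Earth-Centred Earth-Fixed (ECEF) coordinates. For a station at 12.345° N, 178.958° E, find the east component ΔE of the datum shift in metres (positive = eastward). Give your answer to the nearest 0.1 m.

At φ = 12.345°, λ = 178.958°: sin φ = 0.213798, cos φ = 0.976878, sin λ = 0.018185, cos λ = -0.999835.
ΔE = −sin λ·ΔX + cos λ·ΔY = −(0.018185)·(223.6) + (-0.999835)·(-6.8) = 2.73 m.

ΔE = 2.7 m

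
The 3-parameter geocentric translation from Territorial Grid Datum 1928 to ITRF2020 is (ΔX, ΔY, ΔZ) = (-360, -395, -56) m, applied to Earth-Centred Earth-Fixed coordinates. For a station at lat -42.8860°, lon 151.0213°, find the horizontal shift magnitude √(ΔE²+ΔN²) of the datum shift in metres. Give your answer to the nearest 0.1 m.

521.7 m

The local east axis at (φ, λ) is (−sin λ, cos λ, 0), so ΔE = −sin(151.0213°)·(-360) + cos(151.0213°)·(-395) = 519.96 m.
The local north axis is (−sin φ cos λ, −sin φ sin λ, cos φ), giving ΔN = 214.322 − 130.236 − 41.032 = 43.05 m.
Horizontal magnitude = √(ΔE² + ΔN²) = √(519.96² + 43.05²) = 521.74 m.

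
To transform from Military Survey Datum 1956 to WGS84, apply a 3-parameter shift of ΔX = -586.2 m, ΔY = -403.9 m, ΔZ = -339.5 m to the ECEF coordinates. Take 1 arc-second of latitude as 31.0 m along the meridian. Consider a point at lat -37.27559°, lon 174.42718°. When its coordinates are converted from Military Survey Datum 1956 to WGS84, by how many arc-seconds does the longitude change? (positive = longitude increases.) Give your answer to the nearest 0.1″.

Δλ = 18.6″

sin φ = -0.605649, cos φ = 0.795732, sin λ = 0.097111, cos λ = -0.995274.
East component: ΔE = −sin λ·ΔX + cos λ·ΔY = −(0.097111)(-586.2) + (-0.995274)(-403.9) = 458.92 m.
1° of latitude spans 3600 × 31.00 = 111600 m; at latitude φ, 1° of longitude spans that × cos φ = 88803.6 m, so Δλ = 458.92 / 88803.6 × 3600 = 18.604″.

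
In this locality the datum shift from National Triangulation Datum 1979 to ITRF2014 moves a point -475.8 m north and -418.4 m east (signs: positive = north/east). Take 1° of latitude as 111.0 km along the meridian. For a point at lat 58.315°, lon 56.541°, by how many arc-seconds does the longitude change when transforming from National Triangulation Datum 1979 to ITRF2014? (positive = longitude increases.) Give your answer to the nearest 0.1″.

At latitude 58.315°, cos φ = 0.525249.
1° of longitude at this latitude = 111.0 × cos φ = 58.30 km, so Δλ = -418.4 / 58302.6 = -0.0071763° = -25.835″.

Δλ = -25.8″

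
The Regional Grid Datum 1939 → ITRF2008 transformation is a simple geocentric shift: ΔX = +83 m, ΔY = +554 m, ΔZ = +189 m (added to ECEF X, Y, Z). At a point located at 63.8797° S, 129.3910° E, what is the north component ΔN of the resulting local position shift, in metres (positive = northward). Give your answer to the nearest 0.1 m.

ΔN = 420.3 m

At φ = -63.8797°, λ = 129.3910°: sin φ = -0.897872, cos φ = 0.440257, sin λ = 0.772833, cos λ = -0.634609.
ΔN = −sin φ cos λ·ΔX − sin φ sin λ·ΔY + cos φ·ΔZ = −(-0.897872)(-0.634609)(83) − (-0.897872)(0.772833)(554) + (0.440257)(189) = 420.34 m.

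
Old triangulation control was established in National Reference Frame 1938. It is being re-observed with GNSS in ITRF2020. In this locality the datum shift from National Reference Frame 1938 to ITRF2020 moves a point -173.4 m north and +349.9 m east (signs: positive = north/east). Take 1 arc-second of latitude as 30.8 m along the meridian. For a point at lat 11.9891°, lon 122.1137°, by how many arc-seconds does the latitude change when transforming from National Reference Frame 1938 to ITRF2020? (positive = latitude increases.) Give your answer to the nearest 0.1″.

1″ of latitude = 30.80 m, so Δφ = -173.4 / 30.80 = -5.630″.

Δφ = -5.6″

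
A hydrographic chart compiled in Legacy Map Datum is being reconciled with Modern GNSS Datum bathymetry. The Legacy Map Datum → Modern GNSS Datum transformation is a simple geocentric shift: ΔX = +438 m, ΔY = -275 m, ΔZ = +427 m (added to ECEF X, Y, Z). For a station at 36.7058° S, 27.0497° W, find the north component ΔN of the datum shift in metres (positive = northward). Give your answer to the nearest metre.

The local north axis is (−sin φ cos λ, −sin φ sin λ, cos φ), giving ΔN = 233.158 + 74.749 + 342.332 = 650.24 m.

ΔN = 650 m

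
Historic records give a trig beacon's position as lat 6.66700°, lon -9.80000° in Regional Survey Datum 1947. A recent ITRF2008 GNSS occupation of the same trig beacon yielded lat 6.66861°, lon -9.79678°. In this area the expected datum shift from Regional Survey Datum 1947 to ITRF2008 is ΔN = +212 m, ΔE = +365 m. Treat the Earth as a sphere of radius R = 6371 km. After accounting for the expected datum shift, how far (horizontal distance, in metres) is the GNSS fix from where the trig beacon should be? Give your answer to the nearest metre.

34 m

Observed coordinate differences: Δφ = +0.00161°, Δλ = +0.00322°.
Converting to metres (1° lat = 111195 m, cos φ = 0.993238): observed ΔN = 179.0 m, observed ΔE = 355.6 m.
Subtracting the expected shift leaves a residual of 179.0 − (212) = -33.0 m north and 355.6 − (365) = -9.4 m east.
Residual distance = √((-33.0)² + (-9.4)²) = 34.3 m.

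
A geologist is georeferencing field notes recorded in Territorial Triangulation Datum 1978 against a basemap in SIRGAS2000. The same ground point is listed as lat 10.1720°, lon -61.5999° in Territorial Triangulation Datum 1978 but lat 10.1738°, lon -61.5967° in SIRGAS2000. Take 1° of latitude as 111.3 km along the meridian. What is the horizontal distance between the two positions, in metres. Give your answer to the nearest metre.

404 m

Δφ = 10.1738° − 10.1720° = +0.0018°; Δλ = -61.5967° − -61.5999° = +0.0032°.
ΔN = Δφ × 111300 = 200.3 m; ΔE = Δλ × 111300 × cos(10.1720°) = +0.0032 × 111300 × 0.984282 = 350.6 m.
Distance = √(ΔE² + ΔN²) = √(350.6² + 200.3²) = 403.8 m.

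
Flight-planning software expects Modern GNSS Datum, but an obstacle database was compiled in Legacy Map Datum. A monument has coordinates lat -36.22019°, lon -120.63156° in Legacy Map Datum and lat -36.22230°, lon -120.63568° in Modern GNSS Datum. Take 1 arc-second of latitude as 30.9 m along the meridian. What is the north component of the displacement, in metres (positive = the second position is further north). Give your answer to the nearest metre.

Δφ = -36.22230° − -36.22019° = -0.00211°; Δλ = -120.63568° − -120.63156° = -0.00412°.
1° of latitude = 3600 × 30.90 = 111240 m.
ΔN = Δφ × 111240 = -234.7 m; ΔE = Δλ × 111240 × cos(-36.22019°) = -0.00412 × 111240 × 0.806752 = -369.7 m.

ΔN = -235 m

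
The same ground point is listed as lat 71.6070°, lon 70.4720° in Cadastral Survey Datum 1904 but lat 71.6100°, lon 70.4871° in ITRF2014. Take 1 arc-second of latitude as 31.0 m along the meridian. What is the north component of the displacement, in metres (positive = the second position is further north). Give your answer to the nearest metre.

ΔN = 335 m

Δφ = 71.6100° − 71.6070° = +0.0030°; Δλ = 70.4871° − 70.4720° = +0.0151°.
1° of latitude = 3600 × 31.00 = 111600 m.
ΔN = Δφ × 111600 = 334.8 m; ΔE = Δλ × 111600 × cos(71.6070°) = +0.0151 × 111600 × 0.315533 = 531.7 m.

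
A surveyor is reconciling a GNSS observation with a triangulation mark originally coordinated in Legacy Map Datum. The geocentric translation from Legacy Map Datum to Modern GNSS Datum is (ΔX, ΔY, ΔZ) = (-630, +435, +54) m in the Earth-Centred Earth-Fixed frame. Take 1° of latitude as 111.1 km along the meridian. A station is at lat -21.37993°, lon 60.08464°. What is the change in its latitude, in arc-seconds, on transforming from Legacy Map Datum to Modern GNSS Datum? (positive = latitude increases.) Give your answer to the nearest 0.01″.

Δφ = 2.37″

sin φ = -0.364551, cos φ = 0.931184, sin λ = 0.866763, cos λ = 0.498720.
North component: ΔN = −sin φ cos λ·ΔX − sin φ sin λ·ΔY + cos φ·ΔZ = −(-0.364551)(0.498720)(-630) − (-0.364551)(0.866763)(435) + (0.931184)(54) = 73.20 m.
1° of latitude spans 111100 m, so Δφ = 73.20 / 111100 × 3600 = 2.372″.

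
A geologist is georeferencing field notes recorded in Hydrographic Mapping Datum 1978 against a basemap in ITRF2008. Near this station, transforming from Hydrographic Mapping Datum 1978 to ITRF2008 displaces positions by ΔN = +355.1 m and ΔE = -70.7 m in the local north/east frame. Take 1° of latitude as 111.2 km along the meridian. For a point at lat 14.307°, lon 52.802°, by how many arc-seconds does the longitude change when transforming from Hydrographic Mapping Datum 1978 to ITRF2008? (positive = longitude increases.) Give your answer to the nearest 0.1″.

Δλ = -2.4″

At latitude 14.307°, cos φ = 0.968986.
1° of longitude at this latitude = 111.2 × cos φ = 107.75 km, so Δλ = -70.7 / 107751.2 = -0.0006561° = -2.362″.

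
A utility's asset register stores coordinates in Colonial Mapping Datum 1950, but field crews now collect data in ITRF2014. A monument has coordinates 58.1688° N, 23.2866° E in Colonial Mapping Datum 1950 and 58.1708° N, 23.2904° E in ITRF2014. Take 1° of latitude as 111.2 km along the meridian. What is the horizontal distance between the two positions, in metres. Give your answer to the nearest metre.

Δφ = 58.1708° − 58.1688° = +0.0020°; Δλ = 23.2904° − 23.2866° = +0.0038°.
ΔN = Δφ × 111200 = 222.4 m; ΔE = Δλ × 111200 × cos(58.1688°) = +0.0038 × 111200 × 0.527419 = 222.9 m.
Distance = √(ΔE² + ΔN²) = √(222.9² + 222.4²) = 314.9 m.

315 m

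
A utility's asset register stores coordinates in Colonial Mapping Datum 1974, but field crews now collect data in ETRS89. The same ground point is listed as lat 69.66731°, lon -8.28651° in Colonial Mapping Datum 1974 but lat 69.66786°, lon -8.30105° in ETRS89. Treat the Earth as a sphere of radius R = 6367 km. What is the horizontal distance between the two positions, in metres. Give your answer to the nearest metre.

Δφ = 69.66786° − 69.66731° = +0.00055°; Δλ = -8.30105° − -8.28651° = -0.01454°.
1° along a meridian = πR/180 = 111125 m.
ΔN = Δφ × 111125 = 61.1 m; ΔE = Δλ × 111125 × cos(69.66731°) = -0.01454 × 111125 × 0.347471 = -561.4 m.
Distance = √(ΔE² + ΔN²) = √((-561.4)² + 61.1²) = 564.7 m.

565 m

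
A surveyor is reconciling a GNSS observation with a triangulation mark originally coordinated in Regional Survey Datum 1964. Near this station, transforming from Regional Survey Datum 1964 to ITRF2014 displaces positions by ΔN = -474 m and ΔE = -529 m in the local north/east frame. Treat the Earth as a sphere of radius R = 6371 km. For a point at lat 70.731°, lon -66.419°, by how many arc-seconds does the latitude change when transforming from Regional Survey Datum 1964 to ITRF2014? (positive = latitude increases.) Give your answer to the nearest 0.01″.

On a sphere of radius R, 1 rad of latitude = R, so Δφ = ΔN / R = -474.0 / 6371000 = -7.4400e-05 rad = -15.346″.

Δφ = -15.35″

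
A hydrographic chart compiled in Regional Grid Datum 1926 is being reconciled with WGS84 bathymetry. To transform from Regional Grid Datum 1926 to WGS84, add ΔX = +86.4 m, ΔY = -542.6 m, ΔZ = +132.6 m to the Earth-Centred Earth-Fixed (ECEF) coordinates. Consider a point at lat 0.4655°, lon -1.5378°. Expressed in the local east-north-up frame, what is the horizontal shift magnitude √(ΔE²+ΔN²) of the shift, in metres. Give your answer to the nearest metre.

At φ = 0.4655°, λ = -1.5378°: sin φ = 0.008124, cos φ = 0.999967, sin λ = -0.026836, cos λ = 0.999640.
ΔE = −sin λ·ΔX + cos λ·ΔY = −(-0.026836)·(86.4) + (0.999640)·(-542.6) = -540.09 m.
ΔN = −sin φ cos λ·ΔX − sin φ sin λ·ΔY + cos φ·ΔZ = −(0.008124)(0.999640)(86.4) − (0.008124)(-0.026836)(-542.6) + (0.999967)(132.6) = 131.78 m.
Horizontal magnitude = √(ΔE² + ΔN²) = √((-540.09)² + 131.78²) = 555.93 m.

556 m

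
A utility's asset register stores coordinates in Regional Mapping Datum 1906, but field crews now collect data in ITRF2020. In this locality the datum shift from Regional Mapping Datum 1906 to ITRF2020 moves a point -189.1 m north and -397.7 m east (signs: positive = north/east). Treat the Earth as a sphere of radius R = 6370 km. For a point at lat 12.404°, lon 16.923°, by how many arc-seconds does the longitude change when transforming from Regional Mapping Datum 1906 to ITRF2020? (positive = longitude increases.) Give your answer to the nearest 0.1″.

Δλ = -13.2″

At latitude 12.404°, cos φ = 0.976657.
One radian of longitude at latitude φ spans R cos φ, so Δλ = ΔE / (R cos φ) = -397.7 / (6370000 × 0.976657) = -6.3925e-05 rad = -13.186″.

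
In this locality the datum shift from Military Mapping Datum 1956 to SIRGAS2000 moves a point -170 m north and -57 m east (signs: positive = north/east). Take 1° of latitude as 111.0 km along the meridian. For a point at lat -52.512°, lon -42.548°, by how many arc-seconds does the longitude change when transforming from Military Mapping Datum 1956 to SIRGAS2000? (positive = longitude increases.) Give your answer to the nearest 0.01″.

Δλ = -3.04″

At latitude -52.512°, cos φ = 0.608595.
1° of longitude at this latitude = 111.0 × cos φ = 67.55 km, so Δλ = -57.0 / 67554.1 = -0.0008438° = -3.038″.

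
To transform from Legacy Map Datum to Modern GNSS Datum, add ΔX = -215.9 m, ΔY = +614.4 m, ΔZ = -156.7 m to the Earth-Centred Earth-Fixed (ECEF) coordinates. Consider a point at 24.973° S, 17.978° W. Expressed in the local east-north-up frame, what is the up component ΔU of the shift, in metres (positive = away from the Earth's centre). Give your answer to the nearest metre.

ΔU = -292 m

At φ = -24.973°, λ = -17.978°: sin φ = -0.422191, cos φ = 0.906507, sin λ = -0.308652, cos λ = 0.951175.
ΔU = cos φ cos λ·ΔX + cos φ sin λ·ΔY + sin φ·ΔZ = (0.906507)(0.951175)(-215.9) + (0.906507)(-0.308652)(614.4) + (-0.422191)(-156.7) = -291.91 m.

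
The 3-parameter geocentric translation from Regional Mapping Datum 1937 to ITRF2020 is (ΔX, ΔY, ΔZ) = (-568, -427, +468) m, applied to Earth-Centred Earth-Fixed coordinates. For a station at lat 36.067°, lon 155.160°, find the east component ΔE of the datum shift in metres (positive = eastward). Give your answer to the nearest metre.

ΔE = 626 m

At φ = 36.067°, λ = 155.160°: sin φ = 0.588731, cos φ = 0.808329, sin λ = 0.420086, cos λ = -0.907484.
ΔE = −sin λ·ΔX + cos λ·ΔY = −(0.420086)·(-568) + (-0.907484)·(-427) = 626.10 m.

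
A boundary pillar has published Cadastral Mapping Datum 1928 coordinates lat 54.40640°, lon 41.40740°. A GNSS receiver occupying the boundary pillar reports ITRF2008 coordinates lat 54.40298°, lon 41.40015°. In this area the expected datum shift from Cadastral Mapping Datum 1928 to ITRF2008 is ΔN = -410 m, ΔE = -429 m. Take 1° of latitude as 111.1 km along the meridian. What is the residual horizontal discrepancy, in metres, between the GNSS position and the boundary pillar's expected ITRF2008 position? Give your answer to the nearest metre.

Observed coordinate differences: Δφ = -0.00342°, Δλ = -0.00725°.
Converting to metres (1° lat = 111100 m, cos φ = 0.582032): observed ΔN = -380.0 m, observed ΔE = -468.8 m.
Subtracting the expected shift leaves a residual of -380.0 − (-410) = 30.0 m north and -468.8 − (-429) = -39.8 m east.
Residual distance = √(30.0² + (-39.8)²) = 49.9 m.

50 m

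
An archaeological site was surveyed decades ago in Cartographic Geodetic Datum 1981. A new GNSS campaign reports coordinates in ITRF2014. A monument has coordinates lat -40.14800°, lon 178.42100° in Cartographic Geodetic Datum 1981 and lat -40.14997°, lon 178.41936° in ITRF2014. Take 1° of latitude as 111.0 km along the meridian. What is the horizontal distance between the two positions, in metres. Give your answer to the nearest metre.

259 m

Δφ = -40.14997° − -40.14800° = -0.00197°; Δλ = 178.41936° − 178.42100° = -0.00164°.
ΔN = Δφ × 111000 = -218.7 m; ΔE = Δλ × 111000 × cos(-40.14800°) = -0.00164 × 111000 × 0.764382 = -139.1 m.
Distance = √(ΔE² + ΔN²) = √((-139.1)² + (-218.7)²) = 259.2 m.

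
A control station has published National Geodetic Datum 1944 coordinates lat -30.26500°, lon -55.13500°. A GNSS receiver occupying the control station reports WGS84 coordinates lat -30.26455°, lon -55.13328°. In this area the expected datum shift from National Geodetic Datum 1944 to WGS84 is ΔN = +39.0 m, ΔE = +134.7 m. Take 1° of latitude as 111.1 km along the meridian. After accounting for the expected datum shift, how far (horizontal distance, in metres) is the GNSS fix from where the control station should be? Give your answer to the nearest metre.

Observed coordinate differences: Δφ = +0.00045°, Δλ = +0.00172°.
Converting to metres (1° lat = 111100 m, cos φ = 0.863704): observed ΔN = 50.0 m, observed ΔE = 165.0 m.
Subtracting the expected shift leaves a residual of 50.0 − (39.0) = 11.0 m north and 165.0 − (134.7) = 30.3 m east.
Residual distance = √(11.0² + 30.3²) = 32.3 m.

32 m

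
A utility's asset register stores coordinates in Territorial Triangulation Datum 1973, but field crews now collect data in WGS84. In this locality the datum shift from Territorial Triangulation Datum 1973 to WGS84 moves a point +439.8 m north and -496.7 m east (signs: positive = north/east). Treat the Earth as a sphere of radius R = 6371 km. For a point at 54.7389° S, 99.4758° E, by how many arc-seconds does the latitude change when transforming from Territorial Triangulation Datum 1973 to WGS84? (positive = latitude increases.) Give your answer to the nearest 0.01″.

On a sphere of radius R, 1 rad of latitude = R, so Δφ = ΔN / R = 439.8 / 6371000 = 6.9032e-05 rad = 14.239″.

Δφ = 14.24″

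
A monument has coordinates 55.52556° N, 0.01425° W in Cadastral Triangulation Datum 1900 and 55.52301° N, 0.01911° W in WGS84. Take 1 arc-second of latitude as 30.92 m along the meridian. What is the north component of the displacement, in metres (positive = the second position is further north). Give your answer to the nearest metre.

ΔN = -284 m

Δφ = 55.52301° − 55.52556° = -0.00255°; Δλ = -0.01911° − -0.01425° = -0.00486°.
1° of latitude = 3600 × 30.92 = 111312 m.
ΔN = Δφ × 111312 = -283.8 m; ΔE = Δλ × 111312 × cos(55.52556°) = -0.00486 × 111312 × 0.566039 = -306.2 m.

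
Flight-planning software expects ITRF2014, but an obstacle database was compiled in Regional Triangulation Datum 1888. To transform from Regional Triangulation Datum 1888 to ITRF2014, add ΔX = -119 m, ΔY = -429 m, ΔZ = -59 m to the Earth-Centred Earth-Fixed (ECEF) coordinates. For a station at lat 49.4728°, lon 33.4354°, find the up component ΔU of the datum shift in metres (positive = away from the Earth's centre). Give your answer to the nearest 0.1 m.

The local up (radial) axis is (cos φ cos λ, cos φ sin λ, sin φ), giving ΔU = -64.530 − 153.600 − 44.846 = -262.98 m.

ΔU = -263.0 m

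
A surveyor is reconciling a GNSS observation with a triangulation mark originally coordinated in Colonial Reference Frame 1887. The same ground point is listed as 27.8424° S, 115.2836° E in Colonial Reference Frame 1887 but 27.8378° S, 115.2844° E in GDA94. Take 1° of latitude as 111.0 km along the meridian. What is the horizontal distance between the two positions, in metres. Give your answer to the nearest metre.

517 m

Δφ = -27.8378° − -27.8424° = +0.0046°; Δλ = 115.2844° − 115.2836° = +0.0008°.
ΔN = Δφ × 111000 = 510.6 m; ΔE = Δλ × 111000 × cos(-27.8424°) = +0.0008 × 111000 × 0.884236 = 78.5 m.
Distance = √(ΔE² + ΔN²) = √(78.5² + 510.6²) = 516.6 m.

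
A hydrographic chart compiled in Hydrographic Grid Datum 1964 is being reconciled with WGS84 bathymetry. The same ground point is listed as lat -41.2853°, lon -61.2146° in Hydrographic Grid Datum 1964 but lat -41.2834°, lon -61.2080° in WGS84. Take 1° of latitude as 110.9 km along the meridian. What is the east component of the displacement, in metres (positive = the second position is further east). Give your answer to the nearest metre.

ΔE = 550 m

Δφ = -41.2834° − -41.2853° = +0.0019°; Δλ = -61.2080° − -61.2146° = +0.0066°.
ΔN = Δφ × 110900 = 210.7 m; ΔE = Δλ × 110900 × cos(-41.2853°) = +0.0066 × 110900 × 0.751433 = 550.0 m.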